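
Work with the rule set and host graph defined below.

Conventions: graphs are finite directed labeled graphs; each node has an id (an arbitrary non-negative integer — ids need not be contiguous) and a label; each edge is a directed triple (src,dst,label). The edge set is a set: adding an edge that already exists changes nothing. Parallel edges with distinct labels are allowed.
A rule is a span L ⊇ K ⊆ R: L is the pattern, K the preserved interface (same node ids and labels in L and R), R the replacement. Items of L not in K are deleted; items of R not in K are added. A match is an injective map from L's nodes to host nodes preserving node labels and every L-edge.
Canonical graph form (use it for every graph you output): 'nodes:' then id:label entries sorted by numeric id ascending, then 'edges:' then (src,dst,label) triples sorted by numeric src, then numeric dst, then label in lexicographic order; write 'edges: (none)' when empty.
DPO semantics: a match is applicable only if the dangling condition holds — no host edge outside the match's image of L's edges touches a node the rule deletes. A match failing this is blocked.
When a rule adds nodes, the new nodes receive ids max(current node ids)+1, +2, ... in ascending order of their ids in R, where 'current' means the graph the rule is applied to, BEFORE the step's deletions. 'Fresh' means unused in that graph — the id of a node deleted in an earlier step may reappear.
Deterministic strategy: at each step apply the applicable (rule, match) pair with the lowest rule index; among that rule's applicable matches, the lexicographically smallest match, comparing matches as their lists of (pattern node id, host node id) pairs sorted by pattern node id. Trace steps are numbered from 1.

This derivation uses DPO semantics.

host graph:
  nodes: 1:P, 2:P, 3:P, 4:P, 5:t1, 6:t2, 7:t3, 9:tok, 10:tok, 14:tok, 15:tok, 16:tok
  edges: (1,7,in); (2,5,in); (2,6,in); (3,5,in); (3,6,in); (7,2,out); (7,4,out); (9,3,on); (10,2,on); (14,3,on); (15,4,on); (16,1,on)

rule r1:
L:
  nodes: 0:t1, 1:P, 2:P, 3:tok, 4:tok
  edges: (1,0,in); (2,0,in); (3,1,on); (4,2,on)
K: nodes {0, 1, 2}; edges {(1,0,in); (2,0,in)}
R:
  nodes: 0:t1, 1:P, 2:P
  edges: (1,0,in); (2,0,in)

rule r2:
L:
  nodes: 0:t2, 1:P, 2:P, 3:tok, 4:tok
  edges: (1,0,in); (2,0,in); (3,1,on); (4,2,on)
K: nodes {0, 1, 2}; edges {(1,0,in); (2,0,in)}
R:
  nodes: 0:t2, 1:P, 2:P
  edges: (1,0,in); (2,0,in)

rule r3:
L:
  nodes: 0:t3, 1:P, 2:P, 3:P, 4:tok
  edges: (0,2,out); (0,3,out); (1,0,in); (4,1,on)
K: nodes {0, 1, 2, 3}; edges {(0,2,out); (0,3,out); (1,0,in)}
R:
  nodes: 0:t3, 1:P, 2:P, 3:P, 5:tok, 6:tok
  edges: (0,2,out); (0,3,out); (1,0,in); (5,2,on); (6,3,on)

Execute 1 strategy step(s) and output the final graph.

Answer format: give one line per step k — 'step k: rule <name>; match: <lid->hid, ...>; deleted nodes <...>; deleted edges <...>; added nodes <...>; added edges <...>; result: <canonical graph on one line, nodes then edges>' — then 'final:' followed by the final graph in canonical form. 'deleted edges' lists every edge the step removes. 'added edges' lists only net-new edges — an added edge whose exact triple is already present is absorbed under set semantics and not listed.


step 1: rule r1; match: 0->5, 1->2, 2->3, 3->10, 4->9; deleted nodes 9, 10; deleted edges (9,3,on); (10,2,on); added nodes (none); added edges (none); result: nodes: 1:P, 2:P, 3:P, 4:P, 5:t1, 6:t2, 7:t3, 14:tok, 15:tok, 16:tok edges: (1,7,in); (2,5,in); (2,6,in); (3,5,in); (3,6,in); (7,2,out); (7,4,out); (14,3,on); (15,4,on); (16,1,on)
final:
nodes: 1:P, 2:P, 3:P, 4:P, 5:t1, 6:t2, 7:t3, 14:tok, 15:tok, 16:tok
edges: (1,7,in); (2,5,in); (2,6,in); (3,5,in); (3,6,in); (7,2,out); (7,4,out); (14,3,on); (15,4,on); (16,1,on)


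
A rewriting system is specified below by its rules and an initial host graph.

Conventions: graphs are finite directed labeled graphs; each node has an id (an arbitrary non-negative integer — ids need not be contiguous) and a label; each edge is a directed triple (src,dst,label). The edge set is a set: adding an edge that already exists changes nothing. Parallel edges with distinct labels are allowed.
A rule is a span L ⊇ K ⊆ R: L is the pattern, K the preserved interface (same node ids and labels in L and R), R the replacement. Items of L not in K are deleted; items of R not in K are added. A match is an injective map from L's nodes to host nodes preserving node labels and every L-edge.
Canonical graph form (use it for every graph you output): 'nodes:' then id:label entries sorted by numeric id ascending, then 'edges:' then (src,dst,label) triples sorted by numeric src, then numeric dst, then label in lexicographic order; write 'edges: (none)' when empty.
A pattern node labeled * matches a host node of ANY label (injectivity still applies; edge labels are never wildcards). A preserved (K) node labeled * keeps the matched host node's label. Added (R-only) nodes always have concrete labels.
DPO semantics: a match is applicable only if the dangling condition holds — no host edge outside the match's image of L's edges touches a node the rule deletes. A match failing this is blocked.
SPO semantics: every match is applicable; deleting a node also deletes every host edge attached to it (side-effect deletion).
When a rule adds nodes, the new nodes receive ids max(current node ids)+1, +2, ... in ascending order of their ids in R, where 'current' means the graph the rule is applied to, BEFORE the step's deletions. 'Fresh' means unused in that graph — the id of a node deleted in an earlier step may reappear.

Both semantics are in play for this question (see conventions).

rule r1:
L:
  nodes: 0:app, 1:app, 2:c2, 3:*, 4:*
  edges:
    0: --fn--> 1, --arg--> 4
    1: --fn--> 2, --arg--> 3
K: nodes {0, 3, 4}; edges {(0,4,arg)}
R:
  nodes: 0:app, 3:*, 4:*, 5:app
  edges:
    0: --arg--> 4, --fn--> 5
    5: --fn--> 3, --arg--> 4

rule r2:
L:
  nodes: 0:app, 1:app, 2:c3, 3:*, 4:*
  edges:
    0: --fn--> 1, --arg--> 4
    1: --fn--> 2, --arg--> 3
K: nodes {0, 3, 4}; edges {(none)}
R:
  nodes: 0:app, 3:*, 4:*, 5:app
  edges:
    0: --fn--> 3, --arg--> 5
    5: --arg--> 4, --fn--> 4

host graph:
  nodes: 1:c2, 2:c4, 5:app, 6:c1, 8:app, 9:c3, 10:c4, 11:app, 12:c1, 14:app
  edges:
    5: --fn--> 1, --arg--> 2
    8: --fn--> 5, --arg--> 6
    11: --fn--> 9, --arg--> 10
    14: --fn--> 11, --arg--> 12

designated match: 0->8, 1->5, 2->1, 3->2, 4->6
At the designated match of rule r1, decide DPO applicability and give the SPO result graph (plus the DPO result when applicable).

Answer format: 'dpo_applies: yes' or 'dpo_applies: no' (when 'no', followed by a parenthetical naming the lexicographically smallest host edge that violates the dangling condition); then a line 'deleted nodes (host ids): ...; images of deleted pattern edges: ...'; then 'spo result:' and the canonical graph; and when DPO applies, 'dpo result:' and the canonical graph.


dpo_applies: yes
deleted nodes (host ids): 1, 5; images of deleted pattern edges: (5,1,fn); (5,2,arg); (8,5,fn)
spo result:
nodes: 2:c4, 6:c1, 8:app, 9:c3, 10:c4, 11:app, 12:c1, 14:app, 15:app
edges: (8,6,arg); (8,15,fn); (11,9,fn); (11,10,arg); (14,11,fn); (14,12,arg); (15,2,fn); (15,6,arg)
dpo result:
nodes: 2:c4, 6:c1, 8:app, 9:c3, 10:c4, 11:app, 12:c1, 14:app, 15:app
edges: (8,6,arg); (8,15,fn); (11,9,fn); (11,10,arg); (14,11,fn); (14,12,arg); (15,2,fn); (15,6,arg)


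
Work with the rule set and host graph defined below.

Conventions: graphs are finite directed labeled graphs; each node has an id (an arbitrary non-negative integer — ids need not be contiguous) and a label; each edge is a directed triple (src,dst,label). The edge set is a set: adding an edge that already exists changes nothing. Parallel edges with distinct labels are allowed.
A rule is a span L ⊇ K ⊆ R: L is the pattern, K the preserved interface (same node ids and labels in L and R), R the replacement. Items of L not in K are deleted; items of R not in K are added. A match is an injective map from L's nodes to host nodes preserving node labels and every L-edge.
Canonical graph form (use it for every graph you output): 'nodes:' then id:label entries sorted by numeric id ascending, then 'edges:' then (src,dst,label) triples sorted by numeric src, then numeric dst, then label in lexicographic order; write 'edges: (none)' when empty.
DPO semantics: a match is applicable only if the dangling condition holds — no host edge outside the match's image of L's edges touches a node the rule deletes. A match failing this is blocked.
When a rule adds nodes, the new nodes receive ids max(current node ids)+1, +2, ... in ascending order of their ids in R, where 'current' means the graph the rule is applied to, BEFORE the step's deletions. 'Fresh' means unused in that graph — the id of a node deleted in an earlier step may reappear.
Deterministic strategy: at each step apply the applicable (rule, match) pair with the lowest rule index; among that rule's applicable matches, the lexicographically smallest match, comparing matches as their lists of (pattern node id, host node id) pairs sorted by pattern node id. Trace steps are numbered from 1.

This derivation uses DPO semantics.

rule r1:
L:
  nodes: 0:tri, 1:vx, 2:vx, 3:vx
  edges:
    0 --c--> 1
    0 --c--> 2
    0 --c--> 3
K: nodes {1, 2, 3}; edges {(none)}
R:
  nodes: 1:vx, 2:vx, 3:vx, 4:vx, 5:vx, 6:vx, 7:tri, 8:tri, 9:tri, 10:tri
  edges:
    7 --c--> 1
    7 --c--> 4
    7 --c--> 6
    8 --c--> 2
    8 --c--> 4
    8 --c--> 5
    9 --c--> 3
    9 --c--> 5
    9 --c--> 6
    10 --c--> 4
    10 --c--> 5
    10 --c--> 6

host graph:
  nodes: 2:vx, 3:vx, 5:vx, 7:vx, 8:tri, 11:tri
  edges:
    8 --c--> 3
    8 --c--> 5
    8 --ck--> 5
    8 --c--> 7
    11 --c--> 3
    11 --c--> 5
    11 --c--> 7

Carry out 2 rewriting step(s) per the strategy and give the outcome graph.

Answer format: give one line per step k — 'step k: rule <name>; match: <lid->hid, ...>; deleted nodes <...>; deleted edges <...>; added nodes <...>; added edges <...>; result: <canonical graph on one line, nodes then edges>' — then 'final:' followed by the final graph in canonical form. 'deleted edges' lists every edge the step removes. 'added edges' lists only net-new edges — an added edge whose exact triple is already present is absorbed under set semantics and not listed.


step 1: rule r1; match: 0->11, 1->3, 2->5, 3->7; deleted nodes 11; deleted edges (11,3,c); (11,5,c); (11,7,c); added nodes 12, 13, 14, 15, 16, 17, 18; added edges (15,3,c); (15,12,c); (15,14,c); (16,5,c); (16,12,c); (16,13,c); (17,7,c); (17,13,c); (17,14,c); (18,12,c); (18,13,c); (18,14,c); result: nodes: 2:vx, 3:vx, 5:vx, 7:vx, 8:tri, 12:vx, 13:vx, 14:vx, 15:tri, 16:tri, 17:tri, 18:tri edges: (8,3,c); (8,5,c); (8,5,ck); (8,7,c); (15,3,c); (15,12,c); (15,14,c); (16,5,c); (16,12,c); (16,13,c); (17,7,c); (17,13,c); (17,14,c); (18,12,c); (18,13,c); (18,14,c)
step 2: rule r1; match: 0->15, 1->3, 2->12, 3->14; deleted nodes 15; deleted edges (15,3,c); (15,12,c); (15,14,c); added nodes 19, 20, 21, 22, 23, 24, 25; added edges (22,3,c); (22,19,c); (22,21,c); (23,12,c); (23,19,c); (23,20,c); (24,14,c); (24,20,c); (24,21,c); (25,19,c); (25,20,c); (25,21,c); result: nodes: 2:vx, 3:vx, 5:vx, 7:vx, 8:tri, 12:vx, 13:vx, 14:vx, 16:tri, 17:tri, 18:tri, 19:vx, 20:vx, 21:vx, 22:tri, 23:tri, 24:tri, 25:tri edges: (8,3,c); (8,5,c); (8,5,ck); (8,7,c); (16,5,c); (16,12,c); (16,13,c); (17,7,c); (17,13,c); (17,14,c); (18,12,c); (18,13,c); (18,14,c); (22,3,c); (22,19,c); (22,21,c); (23,12,c); (23,19,c); (23,20,c); (24,14,c); (24,20,c); (24,21,c); (25,19,c); (25,20,c); (25,21,c)
final:
nodes: 2:vx, 3:vx, 5:vx, 7:vx, 8:tri, 12:vx, 13:vx, 14:vx, 16:tri, 17:tri, 18:tri, 19:vx, 20:vx, 21:vx, 22:tri, 23:tri, 24:tri, 25:tri
edges: (8,3,c); (8,5,c); (8,5,ck); (8,7,c); (16,5,c); (16,12,c); (16,13,c); (17,7,c); (17,13,c); (17,14,c); (18,12,c); (18,13,c); (18,14,c); (22,3,c); (22,19,c); (22,21,c); (23,12,c); (23,19,c); (23,20,c); (24,14,c); (24,20,c); (24,21,c); (25,19,c); (25,20,c); (25,21,c)


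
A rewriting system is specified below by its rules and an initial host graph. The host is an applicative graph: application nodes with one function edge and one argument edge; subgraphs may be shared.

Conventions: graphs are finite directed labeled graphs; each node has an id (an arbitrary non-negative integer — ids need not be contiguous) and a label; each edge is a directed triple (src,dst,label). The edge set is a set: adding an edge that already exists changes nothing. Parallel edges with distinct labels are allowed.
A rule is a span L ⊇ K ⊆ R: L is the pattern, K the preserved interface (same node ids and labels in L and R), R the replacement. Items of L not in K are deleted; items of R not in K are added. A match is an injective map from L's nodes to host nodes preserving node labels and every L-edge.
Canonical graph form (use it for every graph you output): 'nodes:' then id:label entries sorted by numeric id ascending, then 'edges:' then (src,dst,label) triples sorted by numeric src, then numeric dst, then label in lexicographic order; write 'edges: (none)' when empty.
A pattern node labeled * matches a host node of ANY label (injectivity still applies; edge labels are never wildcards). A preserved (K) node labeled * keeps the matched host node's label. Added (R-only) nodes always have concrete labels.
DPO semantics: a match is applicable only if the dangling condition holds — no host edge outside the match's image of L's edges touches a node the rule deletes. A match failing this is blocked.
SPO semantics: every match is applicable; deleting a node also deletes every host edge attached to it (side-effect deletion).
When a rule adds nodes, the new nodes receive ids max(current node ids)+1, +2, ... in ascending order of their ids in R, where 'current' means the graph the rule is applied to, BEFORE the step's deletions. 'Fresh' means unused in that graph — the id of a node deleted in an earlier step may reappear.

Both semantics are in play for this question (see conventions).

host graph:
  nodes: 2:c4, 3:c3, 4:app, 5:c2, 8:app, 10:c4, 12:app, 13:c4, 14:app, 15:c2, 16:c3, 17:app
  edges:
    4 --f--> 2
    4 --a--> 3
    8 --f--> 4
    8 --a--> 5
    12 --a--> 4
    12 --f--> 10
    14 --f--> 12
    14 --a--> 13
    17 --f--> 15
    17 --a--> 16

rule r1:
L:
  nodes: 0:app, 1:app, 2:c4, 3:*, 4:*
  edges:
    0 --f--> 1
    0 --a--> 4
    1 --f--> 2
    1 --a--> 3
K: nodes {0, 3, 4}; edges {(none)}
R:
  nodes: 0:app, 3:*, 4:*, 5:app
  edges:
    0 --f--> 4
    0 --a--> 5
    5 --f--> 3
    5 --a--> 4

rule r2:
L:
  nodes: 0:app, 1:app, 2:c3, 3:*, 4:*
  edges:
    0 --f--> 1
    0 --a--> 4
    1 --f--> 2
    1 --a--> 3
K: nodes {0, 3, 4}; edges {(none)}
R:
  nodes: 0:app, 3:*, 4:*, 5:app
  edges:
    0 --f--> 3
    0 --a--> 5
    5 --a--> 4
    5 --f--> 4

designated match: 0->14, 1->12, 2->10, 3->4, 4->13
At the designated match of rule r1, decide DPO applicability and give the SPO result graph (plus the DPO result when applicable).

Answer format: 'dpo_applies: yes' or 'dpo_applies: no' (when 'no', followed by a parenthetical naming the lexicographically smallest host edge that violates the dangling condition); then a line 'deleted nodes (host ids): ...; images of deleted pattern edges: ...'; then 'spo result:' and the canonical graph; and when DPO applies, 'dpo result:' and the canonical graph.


dpo_applies: yes
deleted nodes (host ids): 10, 12; images of deleted pattern edges: (12,4,a); (12,10,f); (14,12,f); (14,13,a)
spo result:
nodes: 2:c4, 3:c3, 4:app, 5:c2, 8:app, 13:c4, 14:app, 15:c2, 16:c3, 17:app, 18:app
edges: (4,2,f); (4,3,a); (8,4,f); (8,5,a); (14,13,f); (14,18,a); (17,15,f); (17,16,a); (18,4,f); (18,13,a)
dpo result:
nodes: 2:c4, 3:c3, 4:app, 5:c2, 8:app, 13:c4, 14:app, 15:c2, 16:c3, 17:app, 18:app
edges: (4,2,f); (4,3,a); (8,4,f); (8,5,a); (14,13,f); (14,18,a); (17,15,f); (17,16,a); (18,4,f); (18,13,a)


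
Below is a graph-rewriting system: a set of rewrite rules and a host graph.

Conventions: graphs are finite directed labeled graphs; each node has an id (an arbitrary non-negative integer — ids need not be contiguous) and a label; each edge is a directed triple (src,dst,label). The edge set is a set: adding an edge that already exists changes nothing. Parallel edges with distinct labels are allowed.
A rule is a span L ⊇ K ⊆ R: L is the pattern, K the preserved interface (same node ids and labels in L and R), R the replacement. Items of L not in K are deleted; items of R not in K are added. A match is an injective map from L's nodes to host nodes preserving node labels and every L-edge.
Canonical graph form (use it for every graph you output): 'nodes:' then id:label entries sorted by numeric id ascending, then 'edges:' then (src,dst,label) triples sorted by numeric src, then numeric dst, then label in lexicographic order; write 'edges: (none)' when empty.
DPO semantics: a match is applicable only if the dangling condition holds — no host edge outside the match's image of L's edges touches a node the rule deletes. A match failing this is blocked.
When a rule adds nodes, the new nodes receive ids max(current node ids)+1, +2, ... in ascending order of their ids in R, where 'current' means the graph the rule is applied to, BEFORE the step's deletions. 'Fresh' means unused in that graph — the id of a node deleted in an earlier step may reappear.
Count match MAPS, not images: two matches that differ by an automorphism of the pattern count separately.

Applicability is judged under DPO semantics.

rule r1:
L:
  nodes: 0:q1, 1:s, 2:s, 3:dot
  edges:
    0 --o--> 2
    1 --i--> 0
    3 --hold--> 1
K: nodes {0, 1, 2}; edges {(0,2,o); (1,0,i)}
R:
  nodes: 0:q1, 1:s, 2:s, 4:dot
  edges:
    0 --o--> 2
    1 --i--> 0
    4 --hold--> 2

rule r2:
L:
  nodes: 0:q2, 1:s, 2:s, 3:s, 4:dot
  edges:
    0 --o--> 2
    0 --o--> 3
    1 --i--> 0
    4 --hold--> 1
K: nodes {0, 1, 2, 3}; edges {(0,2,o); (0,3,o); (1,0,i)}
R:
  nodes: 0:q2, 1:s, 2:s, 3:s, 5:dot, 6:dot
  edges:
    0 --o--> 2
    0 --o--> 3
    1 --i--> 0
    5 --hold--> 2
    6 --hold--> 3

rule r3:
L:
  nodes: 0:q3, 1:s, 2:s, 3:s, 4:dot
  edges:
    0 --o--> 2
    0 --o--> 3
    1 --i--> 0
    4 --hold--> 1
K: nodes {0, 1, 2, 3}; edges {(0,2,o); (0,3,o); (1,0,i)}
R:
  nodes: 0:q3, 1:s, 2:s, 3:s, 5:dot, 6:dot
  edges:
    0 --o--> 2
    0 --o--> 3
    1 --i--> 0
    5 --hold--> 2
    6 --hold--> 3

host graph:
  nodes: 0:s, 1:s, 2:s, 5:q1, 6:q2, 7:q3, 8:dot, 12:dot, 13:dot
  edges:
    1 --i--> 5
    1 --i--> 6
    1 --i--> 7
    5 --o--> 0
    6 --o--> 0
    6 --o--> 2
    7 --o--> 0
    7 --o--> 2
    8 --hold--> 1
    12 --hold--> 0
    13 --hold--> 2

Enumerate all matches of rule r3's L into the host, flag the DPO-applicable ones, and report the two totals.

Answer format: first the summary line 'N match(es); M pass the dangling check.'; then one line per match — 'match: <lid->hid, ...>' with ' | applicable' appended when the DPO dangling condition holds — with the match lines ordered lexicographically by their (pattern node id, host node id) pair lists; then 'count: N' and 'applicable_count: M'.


2 match(es); 2 pass the dangling check.
match: 0->7, 1->1, 2->0, 3->2, 4->8 | applicable
match: 0->7, 1->1, 2->2, 3->0, 4->8 | applicable
count: 2
applicable_count: 2


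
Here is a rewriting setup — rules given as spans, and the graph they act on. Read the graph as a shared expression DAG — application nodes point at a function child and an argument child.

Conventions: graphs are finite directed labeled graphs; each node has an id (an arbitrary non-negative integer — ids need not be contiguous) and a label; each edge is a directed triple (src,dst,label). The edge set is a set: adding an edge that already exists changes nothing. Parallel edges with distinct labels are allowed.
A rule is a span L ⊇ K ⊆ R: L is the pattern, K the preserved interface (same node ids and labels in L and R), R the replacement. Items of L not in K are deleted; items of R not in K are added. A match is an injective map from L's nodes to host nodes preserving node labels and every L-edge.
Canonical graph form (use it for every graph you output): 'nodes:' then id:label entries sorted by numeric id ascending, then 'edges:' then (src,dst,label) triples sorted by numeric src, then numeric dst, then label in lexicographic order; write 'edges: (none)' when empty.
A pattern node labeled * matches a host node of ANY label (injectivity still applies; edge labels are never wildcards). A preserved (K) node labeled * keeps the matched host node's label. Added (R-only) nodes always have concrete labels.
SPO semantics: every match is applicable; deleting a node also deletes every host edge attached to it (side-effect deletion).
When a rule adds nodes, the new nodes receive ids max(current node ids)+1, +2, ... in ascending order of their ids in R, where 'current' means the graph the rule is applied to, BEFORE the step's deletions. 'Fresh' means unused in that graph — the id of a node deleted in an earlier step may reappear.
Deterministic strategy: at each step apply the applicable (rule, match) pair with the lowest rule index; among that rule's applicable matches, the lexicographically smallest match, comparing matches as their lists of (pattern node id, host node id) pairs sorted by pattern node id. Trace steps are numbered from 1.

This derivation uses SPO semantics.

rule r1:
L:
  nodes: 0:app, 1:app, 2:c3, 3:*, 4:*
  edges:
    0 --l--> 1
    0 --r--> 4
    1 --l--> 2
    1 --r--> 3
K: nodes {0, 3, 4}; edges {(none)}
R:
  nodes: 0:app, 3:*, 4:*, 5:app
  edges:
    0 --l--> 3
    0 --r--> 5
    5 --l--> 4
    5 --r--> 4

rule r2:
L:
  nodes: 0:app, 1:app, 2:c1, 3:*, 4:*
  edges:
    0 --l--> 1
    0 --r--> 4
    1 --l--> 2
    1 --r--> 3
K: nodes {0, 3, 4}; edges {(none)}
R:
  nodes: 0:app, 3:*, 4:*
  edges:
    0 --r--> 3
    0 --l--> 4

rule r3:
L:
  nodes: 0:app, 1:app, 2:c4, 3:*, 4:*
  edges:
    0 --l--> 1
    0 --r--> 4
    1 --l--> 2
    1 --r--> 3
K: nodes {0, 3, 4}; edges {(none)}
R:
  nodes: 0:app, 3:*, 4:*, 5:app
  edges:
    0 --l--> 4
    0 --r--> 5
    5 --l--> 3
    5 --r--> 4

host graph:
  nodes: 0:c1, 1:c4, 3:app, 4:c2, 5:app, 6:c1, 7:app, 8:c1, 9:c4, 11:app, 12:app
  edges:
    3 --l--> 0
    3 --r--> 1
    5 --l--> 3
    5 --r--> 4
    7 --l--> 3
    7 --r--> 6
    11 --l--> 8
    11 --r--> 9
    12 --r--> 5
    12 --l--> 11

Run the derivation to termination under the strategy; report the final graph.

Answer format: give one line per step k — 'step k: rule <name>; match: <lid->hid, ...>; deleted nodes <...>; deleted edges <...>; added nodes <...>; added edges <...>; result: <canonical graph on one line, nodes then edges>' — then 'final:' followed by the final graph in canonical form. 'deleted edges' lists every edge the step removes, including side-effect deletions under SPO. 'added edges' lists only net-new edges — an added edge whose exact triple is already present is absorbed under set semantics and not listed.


step 1: rule r2; match: 0->5, 1->3, 2->0, 3->1, 4->4; deleted nodes 0, 3; deleted edges (3,0,l); (3,1,r); (5,3,l); (5,4,r); (7,3,l); added nodes (none); added edges (5,1,r); (5,4,l); result: nodes: 1:c4, 4:c2, 5:app, 6:c1, 7:app, 8:c1, 9:c4, 11:app, 12:app edges: (5,1,r); (5,4,l); (7,6,r); (11,8,l); (11,9,r); (12,5,r); (12,11,l)
step 2: rule r2; match: 0->12, 1->11, 2->8, 3->9, 4->5; deleted nodes 8, 11; deleted edges (11,8,l); (11,9,r); (12,5,r); (12,11,l); added nodes (none); added edges (12,5,l); (12,9,r); result: nodes: 1:c4, 4:c2, 5:app, 6:c1, 7:app, 9:c4, 12:app edges: (5,1,r); (5,4,l); (7,6,r); (12,5,l); (12,9,r)
final:
nodes: 1:c4, 4:c2, 5:app, 6:c1, 7:app, 9:c4, 12:app
edges: (5,1,r); (5,4,l); (7,6,r); (12,5,l); (12,9,r)


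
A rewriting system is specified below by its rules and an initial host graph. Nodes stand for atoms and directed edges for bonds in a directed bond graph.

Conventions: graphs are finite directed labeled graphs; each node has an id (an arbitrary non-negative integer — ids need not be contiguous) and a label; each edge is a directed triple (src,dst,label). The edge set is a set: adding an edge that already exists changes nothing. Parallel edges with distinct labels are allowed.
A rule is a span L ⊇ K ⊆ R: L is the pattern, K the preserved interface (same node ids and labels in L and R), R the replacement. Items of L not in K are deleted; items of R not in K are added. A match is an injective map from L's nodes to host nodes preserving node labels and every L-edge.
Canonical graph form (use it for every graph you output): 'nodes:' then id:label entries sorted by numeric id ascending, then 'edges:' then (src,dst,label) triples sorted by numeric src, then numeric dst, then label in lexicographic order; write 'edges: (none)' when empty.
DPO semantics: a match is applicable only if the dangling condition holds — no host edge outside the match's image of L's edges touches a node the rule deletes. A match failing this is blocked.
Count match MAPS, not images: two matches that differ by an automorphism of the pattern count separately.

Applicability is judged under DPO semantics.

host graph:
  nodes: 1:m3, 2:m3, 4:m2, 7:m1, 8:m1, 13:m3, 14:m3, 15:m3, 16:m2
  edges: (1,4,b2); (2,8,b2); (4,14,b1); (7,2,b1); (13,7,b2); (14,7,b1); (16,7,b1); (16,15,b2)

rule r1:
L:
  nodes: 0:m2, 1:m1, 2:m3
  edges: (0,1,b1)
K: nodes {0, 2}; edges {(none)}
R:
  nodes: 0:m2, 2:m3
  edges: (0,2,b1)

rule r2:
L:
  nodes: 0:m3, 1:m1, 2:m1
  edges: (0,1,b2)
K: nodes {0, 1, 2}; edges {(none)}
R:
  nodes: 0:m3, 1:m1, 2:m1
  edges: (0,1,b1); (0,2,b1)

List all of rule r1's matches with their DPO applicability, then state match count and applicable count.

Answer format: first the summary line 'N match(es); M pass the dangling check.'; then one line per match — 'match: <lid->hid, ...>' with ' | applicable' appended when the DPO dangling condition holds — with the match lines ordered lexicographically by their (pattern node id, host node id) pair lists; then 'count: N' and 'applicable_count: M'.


5 match(es); 0 pass the dangling check.
match: 0->16, 1->7, 2->1
match: 0->16, 1->7, 2->2
match: 0->16, 1->7, 2->13
match: 0->16, 1->7, 2->14
match: 0->16, 1->7, 2->15
count: 5
applicable_count: 0


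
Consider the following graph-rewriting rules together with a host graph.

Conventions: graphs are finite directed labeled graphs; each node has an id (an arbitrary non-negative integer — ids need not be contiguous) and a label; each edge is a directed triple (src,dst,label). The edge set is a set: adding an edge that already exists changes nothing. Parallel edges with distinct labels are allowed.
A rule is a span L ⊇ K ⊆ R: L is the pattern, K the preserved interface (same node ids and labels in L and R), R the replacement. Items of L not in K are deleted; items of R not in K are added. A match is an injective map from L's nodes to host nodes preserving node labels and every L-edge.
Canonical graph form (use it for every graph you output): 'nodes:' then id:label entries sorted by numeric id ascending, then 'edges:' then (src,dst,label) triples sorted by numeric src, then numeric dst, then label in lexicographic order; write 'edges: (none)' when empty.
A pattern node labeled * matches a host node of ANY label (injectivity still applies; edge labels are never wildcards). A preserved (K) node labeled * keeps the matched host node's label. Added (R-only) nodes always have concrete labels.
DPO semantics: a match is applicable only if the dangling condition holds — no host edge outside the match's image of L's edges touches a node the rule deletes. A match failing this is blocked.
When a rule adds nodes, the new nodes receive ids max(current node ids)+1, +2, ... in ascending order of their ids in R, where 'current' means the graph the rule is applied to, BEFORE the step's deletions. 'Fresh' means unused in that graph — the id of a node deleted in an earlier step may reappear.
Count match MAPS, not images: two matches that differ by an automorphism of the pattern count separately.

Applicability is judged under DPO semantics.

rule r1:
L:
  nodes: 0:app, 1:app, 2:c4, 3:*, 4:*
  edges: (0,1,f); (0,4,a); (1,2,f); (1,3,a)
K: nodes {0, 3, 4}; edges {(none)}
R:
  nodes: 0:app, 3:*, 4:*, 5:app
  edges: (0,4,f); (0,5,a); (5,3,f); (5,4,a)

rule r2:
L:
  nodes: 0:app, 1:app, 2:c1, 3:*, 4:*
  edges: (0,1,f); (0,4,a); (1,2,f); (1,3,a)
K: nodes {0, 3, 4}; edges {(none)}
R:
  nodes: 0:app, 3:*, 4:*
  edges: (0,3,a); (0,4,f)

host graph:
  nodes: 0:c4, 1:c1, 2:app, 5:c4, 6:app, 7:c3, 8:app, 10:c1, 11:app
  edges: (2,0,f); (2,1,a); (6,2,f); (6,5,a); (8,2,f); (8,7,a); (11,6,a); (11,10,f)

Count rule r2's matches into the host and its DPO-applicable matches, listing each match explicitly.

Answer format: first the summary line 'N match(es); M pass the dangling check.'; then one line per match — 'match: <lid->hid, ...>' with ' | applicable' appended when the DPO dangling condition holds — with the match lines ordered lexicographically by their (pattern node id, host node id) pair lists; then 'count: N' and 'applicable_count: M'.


0 match(es); 0 pass the dangling check.
count: 0
applicable_count: 0


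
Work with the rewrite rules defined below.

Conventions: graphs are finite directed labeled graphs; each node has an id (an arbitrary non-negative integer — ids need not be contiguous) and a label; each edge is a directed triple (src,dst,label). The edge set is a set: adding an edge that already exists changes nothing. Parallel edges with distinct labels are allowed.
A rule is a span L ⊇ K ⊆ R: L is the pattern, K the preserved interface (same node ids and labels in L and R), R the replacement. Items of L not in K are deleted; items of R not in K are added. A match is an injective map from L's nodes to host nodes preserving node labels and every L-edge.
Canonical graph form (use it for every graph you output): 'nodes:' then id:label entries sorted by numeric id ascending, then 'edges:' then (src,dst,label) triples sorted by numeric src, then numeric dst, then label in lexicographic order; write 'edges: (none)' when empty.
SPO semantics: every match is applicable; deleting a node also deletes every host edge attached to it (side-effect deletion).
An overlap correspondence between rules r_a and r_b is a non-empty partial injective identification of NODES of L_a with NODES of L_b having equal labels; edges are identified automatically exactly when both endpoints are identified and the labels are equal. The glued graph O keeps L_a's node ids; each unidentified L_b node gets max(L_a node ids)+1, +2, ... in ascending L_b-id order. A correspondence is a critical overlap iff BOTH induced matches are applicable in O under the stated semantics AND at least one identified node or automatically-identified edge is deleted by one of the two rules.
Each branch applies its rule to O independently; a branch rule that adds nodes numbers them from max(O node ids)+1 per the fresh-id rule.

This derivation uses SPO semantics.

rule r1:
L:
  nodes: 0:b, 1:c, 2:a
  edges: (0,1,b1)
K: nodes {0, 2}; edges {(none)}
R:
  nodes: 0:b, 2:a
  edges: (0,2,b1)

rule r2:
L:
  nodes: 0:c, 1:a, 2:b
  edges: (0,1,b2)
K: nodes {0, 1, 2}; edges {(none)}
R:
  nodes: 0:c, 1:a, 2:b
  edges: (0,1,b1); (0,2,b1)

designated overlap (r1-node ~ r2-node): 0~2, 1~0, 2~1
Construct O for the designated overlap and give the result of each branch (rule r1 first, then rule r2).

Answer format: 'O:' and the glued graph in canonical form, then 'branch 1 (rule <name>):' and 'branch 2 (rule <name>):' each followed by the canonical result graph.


O:
nodes: 0:b, 1:c, 2:a
edges: (0,1,b1); (1,2,b2)
branch 1 (rule r1):
nodes: 0:b, 2:a
edges: (0,2,b1)
branch 2 (rule r2):
nodes: 0:b, 1:c, 2:a
edges: (0,1,b1); (1,0,b1); (1,2,b1)


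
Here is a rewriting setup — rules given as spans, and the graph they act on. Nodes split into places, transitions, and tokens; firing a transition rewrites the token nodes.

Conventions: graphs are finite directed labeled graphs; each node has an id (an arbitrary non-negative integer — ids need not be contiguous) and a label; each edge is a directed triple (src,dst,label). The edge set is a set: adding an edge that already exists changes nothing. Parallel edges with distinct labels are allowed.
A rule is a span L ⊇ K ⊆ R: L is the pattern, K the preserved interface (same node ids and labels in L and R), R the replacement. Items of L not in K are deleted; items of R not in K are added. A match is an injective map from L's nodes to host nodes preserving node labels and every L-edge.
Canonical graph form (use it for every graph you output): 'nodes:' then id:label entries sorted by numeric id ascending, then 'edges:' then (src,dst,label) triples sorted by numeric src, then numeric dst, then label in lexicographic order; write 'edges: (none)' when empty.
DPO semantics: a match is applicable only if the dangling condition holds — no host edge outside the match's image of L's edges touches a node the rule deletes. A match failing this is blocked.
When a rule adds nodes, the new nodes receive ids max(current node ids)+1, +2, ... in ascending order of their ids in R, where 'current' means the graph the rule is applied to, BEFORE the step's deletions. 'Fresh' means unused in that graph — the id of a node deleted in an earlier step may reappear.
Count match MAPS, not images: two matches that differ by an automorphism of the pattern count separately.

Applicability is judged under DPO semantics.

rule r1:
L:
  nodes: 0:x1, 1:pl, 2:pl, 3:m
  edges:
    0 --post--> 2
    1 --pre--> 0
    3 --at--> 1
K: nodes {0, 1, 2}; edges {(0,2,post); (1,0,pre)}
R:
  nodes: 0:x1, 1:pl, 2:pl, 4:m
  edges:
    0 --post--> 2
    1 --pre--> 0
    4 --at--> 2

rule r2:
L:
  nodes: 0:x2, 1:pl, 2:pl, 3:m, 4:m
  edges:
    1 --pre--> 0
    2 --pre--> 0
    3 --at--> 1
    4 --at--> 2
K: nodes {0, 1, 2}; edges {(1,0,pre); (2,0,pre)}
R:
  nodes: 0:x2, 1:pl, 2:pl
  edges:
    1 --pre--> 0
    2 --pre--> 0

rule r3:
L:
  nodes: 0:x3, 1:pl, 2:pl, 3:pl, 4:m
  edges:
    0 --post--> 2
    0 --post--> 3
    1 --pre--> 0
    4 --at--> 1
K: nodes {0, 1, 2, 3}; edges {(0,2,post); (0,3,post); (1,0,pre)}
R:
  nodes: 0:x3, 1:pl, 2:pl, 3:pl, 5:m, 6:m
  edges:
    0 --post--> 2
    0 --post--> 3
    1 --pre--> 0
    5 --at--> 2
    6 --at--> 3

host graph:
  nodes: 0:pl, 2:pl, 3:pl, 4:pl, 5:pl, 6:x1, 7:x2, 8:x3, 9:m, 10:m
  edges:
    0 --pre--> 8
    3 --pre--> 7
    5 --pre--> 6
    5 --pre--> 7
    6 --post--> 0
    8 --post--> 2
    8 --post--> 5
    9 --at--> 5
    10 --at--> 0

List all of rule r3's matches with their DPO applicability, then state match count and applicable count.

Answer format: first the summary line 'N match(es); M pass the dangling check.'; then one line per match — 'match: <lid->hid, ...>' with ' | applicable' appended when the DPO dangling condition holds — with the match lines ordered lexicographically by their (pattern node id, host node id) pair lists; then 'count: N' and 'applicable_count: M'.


2 match(es); 2 pass the dangling check.
match: 0->8, 1->0, 2->2, 3->5, 4->10 | applicable
match: 0->8, 1->0, 2->5, 3->2, 4->10 | applicable
count: 2
applicable_count: 2


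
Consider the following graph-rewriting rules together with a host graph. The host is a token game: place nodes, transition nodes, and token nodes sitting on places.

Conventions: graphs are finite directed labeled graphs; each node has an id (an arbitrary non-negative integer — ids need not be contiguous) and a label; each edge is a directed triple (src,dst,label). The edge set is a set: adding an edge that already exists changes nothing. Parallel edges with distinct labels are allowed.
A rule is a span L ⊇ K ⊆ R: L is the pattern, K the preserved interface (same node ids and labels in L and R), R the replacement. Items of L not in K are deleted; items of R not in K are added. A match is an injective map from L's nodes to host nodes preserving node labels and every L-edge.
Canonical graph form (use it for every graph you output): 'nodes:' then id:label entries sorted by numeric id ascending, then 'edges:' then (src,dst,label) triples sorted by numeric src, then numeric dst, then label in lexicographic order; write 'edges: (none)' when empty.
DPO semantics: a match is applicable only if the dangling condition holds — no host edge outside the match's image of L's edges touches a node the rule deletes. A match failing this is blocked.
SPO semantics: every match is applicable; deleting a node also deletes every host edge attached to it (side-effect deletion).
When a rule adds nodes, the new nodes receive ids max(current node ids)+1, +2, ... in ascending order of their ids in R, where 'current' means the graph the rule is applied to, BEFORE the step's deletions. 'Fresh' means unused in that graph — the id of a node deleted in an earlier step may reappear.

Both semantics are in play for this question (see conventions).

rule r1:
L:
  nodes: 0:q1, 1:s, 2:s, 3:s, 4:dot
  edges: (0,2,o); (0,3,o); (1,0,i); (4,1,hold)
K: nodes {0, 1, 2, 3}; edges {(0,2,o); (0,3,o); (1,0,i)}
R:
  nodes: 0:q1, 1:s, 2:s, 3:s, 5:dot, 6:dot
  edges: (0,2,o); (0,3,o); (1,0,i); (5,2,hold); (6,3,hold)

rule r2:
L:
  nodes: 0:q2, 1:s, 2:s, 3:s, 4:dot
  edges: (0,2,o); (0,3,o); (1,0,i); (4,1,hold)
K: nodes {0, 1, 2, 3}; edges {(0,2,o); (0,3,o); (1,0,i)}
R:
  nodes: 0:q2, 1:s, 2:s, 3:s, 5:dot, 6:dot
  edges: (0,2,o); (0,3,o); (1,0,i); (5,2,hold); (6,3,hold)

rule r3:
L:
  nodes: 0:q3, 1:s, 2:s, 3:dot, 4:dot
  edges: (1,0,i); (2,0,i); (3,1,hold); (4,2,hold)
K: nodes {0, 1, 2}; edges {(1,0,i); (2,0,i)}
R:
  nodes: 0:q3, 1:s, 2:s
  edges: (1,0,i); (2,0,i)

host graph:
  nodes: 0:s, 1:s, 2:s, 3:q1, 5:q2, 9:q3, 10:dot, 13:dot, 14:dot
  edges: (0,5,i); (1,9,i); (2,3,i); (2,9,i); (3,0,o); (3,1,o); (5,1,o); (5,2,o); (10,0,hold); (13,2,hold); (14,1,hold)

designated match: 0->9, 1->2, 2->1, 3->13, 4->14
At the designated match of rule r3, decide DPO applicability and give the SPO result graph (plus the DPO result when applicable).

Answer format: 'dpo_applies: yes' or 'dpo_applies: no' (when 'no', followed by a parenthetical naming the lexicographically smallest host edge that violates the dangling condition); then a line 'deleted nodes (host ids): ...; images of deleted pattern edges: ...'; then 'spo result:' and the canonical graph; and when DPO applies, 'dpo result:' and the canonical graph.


dpo_applies: yes
deleted nodes (host ids): 13, 14; images of deleted pattern edges: (13,2,hold); (14,1,hold)
spo result:
nodes: 0:s, 1:s, 2:s, 3:q1, 5:q2, 9:q3, 10:dot
edges: (0,5,i); (1,9,i); (2,3,i); (2,9,i); (3,0,o); (3,1,o); (5,1,o); (5,2,o); (10,0,hold)
dpo result:
nodes: 0:s, 1:s, 2:s, 3:q1, 5:q2, 9:q3, 10:dot
edges: (0,5,i); (1,9,i); (2,3,i); (2,9,i); (3,0,o); (3,1,o); (5,1,o); (5,2,o); (10,0,hold)


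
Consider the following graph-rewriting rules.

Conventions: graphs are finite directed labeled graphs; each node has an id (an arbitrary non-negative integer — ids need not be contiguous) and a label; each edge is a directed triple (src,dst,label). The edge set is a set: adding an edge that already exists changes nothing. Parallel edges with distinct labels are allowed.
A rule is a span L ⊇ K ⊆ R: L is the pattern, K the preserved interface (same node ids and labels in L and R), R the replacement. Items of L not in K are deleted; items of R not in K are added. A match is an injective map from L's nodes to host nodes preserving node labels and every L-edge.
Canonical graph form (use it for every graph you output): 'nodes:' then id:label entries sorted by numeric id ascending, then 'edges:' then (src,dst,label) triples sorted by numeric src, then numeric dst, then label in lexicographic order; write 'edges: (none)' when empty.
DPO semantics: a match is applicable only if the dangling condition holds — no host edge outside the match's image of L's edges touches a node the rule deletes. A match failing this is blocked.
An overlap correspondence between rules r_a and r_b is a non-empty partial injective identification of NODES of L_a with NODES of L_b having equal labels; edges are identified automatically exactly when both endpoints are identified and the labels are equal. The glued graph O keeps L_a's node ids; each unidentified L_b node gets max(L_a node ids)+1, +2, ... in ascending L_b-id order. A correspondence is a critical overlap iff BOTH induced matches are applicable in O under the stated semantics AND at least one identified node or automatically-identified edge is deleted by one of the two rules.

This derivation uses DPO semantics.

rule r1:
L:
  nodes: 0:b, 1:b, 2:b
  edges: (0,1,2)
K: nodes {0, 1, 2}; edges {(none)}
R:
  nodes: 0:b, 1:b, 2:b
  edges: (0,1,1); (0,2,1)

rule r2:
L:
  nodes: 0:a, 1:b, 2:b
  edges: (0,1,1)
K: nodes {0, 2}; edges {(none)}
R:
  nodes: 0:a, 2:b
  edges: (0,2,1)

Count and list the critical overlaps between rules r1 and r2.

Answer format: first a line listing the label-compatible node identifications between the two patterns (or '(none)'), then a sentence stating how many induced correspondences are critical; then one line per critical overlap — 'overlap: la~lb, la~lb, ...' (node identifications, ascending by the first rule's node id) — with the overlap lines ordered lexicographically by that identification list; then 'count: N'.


label-compatible node identifications between L(r1) and L(r2): 0~1, 0~2, 1~1, 1~2, 2~1, 2~2
3 of the induced correspondences are critical overlaps of r1 and r2.
overlap: 0~2, 2~1
overlap: 1~2, 2~1
overlap: 2~1
count: 3
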